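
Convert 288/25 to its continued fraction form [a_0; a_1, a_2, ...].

[11; 1, 1, 12]

Run the Euclidean algorithm on 288 and 25; the successive quotients are the partial quotients a_0, a_1, ... (each step inverts the fractional part left over by the previous one):
  288 = 11*25 + 13, so a_0 = 11.
  25 = 1*13 + 12, so a_1 = 1.
  13 = 1*12 + 1, so a_2 = 1.
  12 = 12*1 + 0, so a_3 = 12.
The remainder reaches 0 after 4 divisions, so the expansion has 4 partial quotients, read off in order.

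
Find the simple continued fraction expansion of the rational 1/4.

Run the Euclidean algorithm on 1 and 4; the successive quotients are the partial quotients a_0, a_1, ... (each step inverts the fractional part left over by the previous one):
  1 = 0*4 + 1, so a_0 = 0.
  4 = 4*1 + 0, so a_1 = 4.
The remainder reaches 0 after 2 divisions, so the expansion has 2 partial quotients, read off in order.

[0; 4]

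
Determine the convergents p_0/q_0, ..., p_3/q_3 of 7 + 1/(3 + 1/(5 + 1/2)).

Using the convergent recurrence p_i = a_i*p_{i-1} + p_{i-2}, q_i = a_i*q_{i-1} + q_{i-2} with p_{-2}=0, p_{-1}=1, q_{-2}=1, q_{-1}=0:
  i=0: a_0=7, p_0 = 7*1 + 0 = 7, q_0 = 7*0 + 1 = 1.
  i=1: a_1=3, p_1 = 3*7 + 1 = 22, q_1 = 3*1 + 0 = 3.
  i=2: a_2=5, p_2 = 5*22 + 7 = 117, q_2 = 5*3 + 1 = 16.
  i=3: a_3=2, p_3 = 2*117 + 22 = 256, q_3 = 2*16 + 3 = 35.

7/1, 22/3, 117/16, 256/35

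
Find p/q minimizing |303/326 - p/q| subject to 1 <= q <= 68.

Expand x = 303/326 as a continued fraction with the Euclidean algorithm:
  303 = 0*326 + 303, so a_0 = 0.
  326 = 1*303 + 23, so a_1 = 1.
  303 = 13*23 + 4, so a_2 = 13.
  23 = 5*4 + 3, so a_3 = 5.
  4 = 1*3 + 1, so a_4 = 1.
  3 = 3*1 + 0, so a_5 = 3.
so x = [0; 1, 13, 5, 1, 3].
Convergents (p_i = a_i*p_{i-1} + p_{i-2}, q_i = a_i*q_{i-1} + q_{i-2} with p_{-2}=0, p_{-1}=1, q_{-2}=1, q_{-1}=0), until the denominator exceeds 68:
  i=0: a_0=0, p_0 = 0*1 + 0 = 0, q_0 = 0*0 + 1 = 1.
  i=1: a_1=1, p_1 = 1*0 + 1 = 1, q_1 = 1*1 + 0 = 1.
  i=2: a_2=13, p_2 = 13*1 + 0 = 13, q_2 = 13*1 + 1 = 14.
  i=3: a_3=5, p_3 = 5*13 + 1 = 66, q_3 = 5*14 + 1 = 71.
q_3 = 71 > 68, so the last convergent with denominator <= 68 is p_2/q_2 = 13/14.
The closest fraction with denominator <= 68 is either p_2/q_2 or the intermediate fraction (k*p_2 + p_1)/(k*q_2 + q_1) with the largest k >= 1 whose denominator stays <= 68; these approach x as k grows, and every other convergent or intermediate fraction in range is farther away.
Largest k: floor((68 - q_1)/q_2) = floor((68 - 1)/14) = 4.
That gives (4*13 + 1)/(4*14 + 1) = 53/57.
Compare the errors: |x - 13/14| = |303*14 - 13*326|/(326*14) = 4/4564, and |x - 53/57| = |303*57 - 53*326|/(326*57) = 7/18582.
Cross-multiplying, 7*4564 = 31948 < 74328 = 4*18582, so 7/18582 is smaller: the intermediate fraction 53/57 is closer to x than 13/14.

53/57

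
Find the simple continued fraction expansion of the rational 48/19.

Run the Euclidean algorithm on 48 and 19; the successive quotients are the partial quotients a_0, a_1, ... (each step inverts the fractional part left over by the previous one):
  48 = 2*19 + 10, so a_0 = 2.
  19 = 1*10 + 9, so a_1 = 1.
  10 = 1*9 + 1, so a_2 = 1.
  9 = 9*1 + 0, so a_3 = 9.
The remainder reaches 0 after 4 divisions, so the expansion has 4 partial quotients, read off in order.

[2; 1, 1, 9]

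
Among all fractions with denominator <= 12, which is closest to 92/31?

Expand x = 92/31 as a continued fraction with the Euclidean algorithm:
  92 = 2*31 + 30, so a_0 = 2.
  31 = 1*30 + 1, so a_1 = 1.
  30 = 30*1 + 0, so a_2 = 30.
so x = [2; 1, 30].
Convergents (p_i = a_i*p_{i-1} + p_{i-2}, q_i = a_i*q_{i-1} + q_{i-2} with p_{-2}=0, p_{-1}=1, q_{-2}=1, q_{-1}=0), until the denominator exceeds 12:
  i=0: a_0=2, p_0 = 2*1 + 0 = 2, q_0 = 2*0 + 1 = 1.
  i=1: a_1=1, p_1 = 1*2 + 1 = 3, q_1 = 1*1 + 0 = 1.
  i=2: a_2=30, p_2 = 30*3 + 2 = 92, q_2 = 30*1 + 1 = 31.
q_2 = 31 > 12, so the last convergent with denominator <= 12 is p_1/q_1 = 3/1.
The closest fraction with denominator <= 12 is either p_1/q_1 or the intermediate fraction (k*p_1 + p_0)/(k*q_1 + q_0) with the largest k >= 1 whose denominator stays <= 12; these approach x as k grows, and every other convergent or intermediate fraction in range is farther away.
Largest k: floor((12 - q_0)/q_1) = floor((12 - 1)/1) = 11.
That gives (11*3 + 2)/(11*1 + 1) = 35/12.
Compare the errors: |x - 3/1| = |92*1 - 3*31|/(31*1) = 1/31, and |x - 35/12| = |92*12 - 35*31|/(31*12) = 19/372.
Cross-multiplying, 1*372 = 372 < 589 = 19*31, so 1/31 is smaller: the convergent 3/1 is closer to x than 35/12.

3/1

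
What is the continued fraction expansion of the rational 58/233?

[0; 4, 58]

Run the Euclidean algorithm on 58 and 233; the successive quotients are the partial quotients a_0, a_1, ... (each step inverts the fractional part left over by the previous one):
  58 = 0*233 + 58, so a_0 = 0.
  233 = 4*58 + 1, so a_1 = 4.
  58 = 58*1 + 0, so a_2 = 58.
The remainder reaches 0 after 3 divisions, so the expansion has 3 partial quotients, read off in order.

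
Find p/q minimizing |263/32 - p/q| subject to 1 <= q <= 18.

Expand x = 263/32 as a continued fraction with the Euclidean algorithm:
  263 = 8*32 + 7, so a_0 = 8.
  32 = 4*7 + 4, so a_1 = 4.
  7 = 1*4 + 3, so a_2 = 1.
  4 = 1*3 + 1, so a_3 = 1.
  3 = 3*1 + 0, so a_4 = 3.
so x = [8; 4, 1, 1, 3].
Convergents (p_i = a_i*p_{i-1} + p_{i-2}, q_i = a_i*q_{i-1} + q_{i-2} with p_{-2}=0, p_{-1}=1, q_{-2}=1, q_{-1}=0), until the denominator exceeds 18:
  i=0: a_0=8, p_0 = 8*1 + 0 = 8, q_0 = 8*0 + 1 = 1.
  i=1: a_1=4, p_1 = 4*8 + 1 = 33, q_1 = 4*1 + 0 = 4.
  i=2: a_2=1, p_2 = 1*33 + 8 = 41, q_2 = 1*4 + 1 = 5.
  i=3: a_3=1, p_3 = 1*41 + 33 = 74, q_3 = 1*5 + 4 = 9.
  i=4: a_4=3, p_4 = 3*74 + 41 = 263, q_4 = 3*9 + 5 = 32.
q_4 = 32 > 18, so the last convergent with denominator <= 18 is p_3/q_3 = 74/9.
The closest fraction with denominator <= 18 is either p_3/q_3 or the intermediate fraction (k*p_3 + p_2)/(k*q_3 + q_2) with the largest k >= 1 whose denominator stays <= 18; these approach x as k grows, and every other convergent or intermediate fraction in range is farther away.
Largest k: floor((18 - q_2)/q_3) = floor((18 - 5)/9) = 1.
That gives (1*74 + 41)/(1*9 + 5) = 115/14.
Compare the errors: |x - 74/9| = |263*9 - 74*32|/(32*9) = 1/288, and |x - 115/14| = |263*14 - 115*32|/(32*14) = 2/448.
Cross-multiplying, 1*448 = 448 < 576 = 2*288, so 1/288 is smaller: the convergent 74/9 is closer to x than 115/14.

74/9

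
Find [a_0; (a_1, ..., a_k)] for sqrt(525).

Write x_i = (sqrt(525) + m_i)/d_i with (m_0, d_0) = (0, 1). a_0 = floor(sqrt(525)) = 22, since 22^2 = 484 <= 525 < 529 = 23^2.
Iterate m_{i+1} = d_i*a_i - m_i, d_{i+1} = (525 - m_{i+1}^2)/d_i, a_{i+1} = floor((a_0 + m_{i+1})/d_{i+1}):
  m_1 = 1*22 - 0 = 22, d_1 = (525 - 22^2)/1 = 41/1 = 41, a_1 = floor((22 + 22)/41) = 1.
  m_2 = 41*1 - 22 = 19, d_2 = (525 - 19^2)/41 = 164/41 = 4, a_2 = floor((22 + 19)/4) = 10.
  m_3 = 4*10 - 19 = 21, d_3 = (525 - 21^2)/4 = 84/4 = 21, a_3 = floor((22 + 21)/21) = 2.
  m_4 = 21*2 - 21 = 21, d_4 = (525 - 21^2)/21 = 84/21 = 4, a_4 = floor((22 + 21)/4) = 10.
  m_5 = 4*10 - 21 = 19, d_5 = (525 - 19^2)/4 = 164/4 = 41, a_5 = floor((22 + 19)/41) = 1.
  m_6 = 41*1 - 19 = 22, d_6 = (525 - 22^2)/41 = 41/41 = 1, a_6 = floor((22 + 22)/1) = 44.
  m_7 = 1*44 - 22 = 22, d_7 = (525 - 22^2)/1 = 41/1 = 41: (m_7, d_7) = (m_1, d_1) = (22, 41), so from here the quotients repeat a_1, ..., a_6; the period length is 6.
Hence the expansion of sqrt(525) is a_0 = 22 followed by the repeating block 1, 10, 2, 10, 1, 44 (period 6).

[22; (1, 10, 2, 10, 1, 44)]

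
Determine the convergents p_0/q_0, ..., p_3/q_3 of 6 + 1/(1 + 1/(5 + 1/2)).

Using the convergent recurrence p_i = a_i*p_{i-1} + p_{i-2}, q_i = a_i*q_{i-1} + q_{i-2} with p_{-2}=0, p_{-1}=1, q_{-2}=1, q_{-1}=0:
  i=0: a_0=6, p_0 = 6*1 + 0 = 6, q_0 = 6*0 + 1 = 1.
  i=1: a_1=1, p_1 = 1*6 + 1 = 7, q_1 = 1*1 + 0 = 1.
  i=2: a_2=5, p_2 = 5*7 + 6 = 41, q_2 = 5*1 + 1 = 6.
  i=3: a_3=2, p_3 = 2*41 + 7 = 89, q_3 = 2*6 + 1 = 13.

6/1, 7/1, 41/6, 89/13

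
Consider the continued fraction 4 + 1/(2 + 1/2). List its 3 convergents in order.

4/1, 9/2, 22/5

Using the convergent recurrence p_i = a_i*p_{i-1} + p_{i-2}, q_i = a_i*q_{i-1} + q_{i-2} with p_{-2}=0, p_{-1}=1, q_{-2}=1, q_{-1}=0:
  i=0: a_0=4, p_0 = 4*1 + 0 = 4, q_0 = 4*0 + 1 = 1.
  i=1: a_1=2, p_1 = 2*4 + 1 = 9, q_1 = 2*1 + 0 = 2.
  i=2: a_2=2, p_2 = 2*9 + 4 = 22, q_2 = 2*2 + 1 = 5.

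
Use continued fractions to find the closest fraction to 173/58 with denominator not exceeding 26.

Expand x = 173/58 as a continued fraction with the Euclidean algorithm:
  173 = 2*58 + 57, so a_0 = 2.
  58 = 1*57 + 1, so a_1 = 1.
  57 = 57*1 + 0, so a_2 = 57.
so x = [2; 1, 57].
Convergents (p_i = a_i*p_{i-1} + p_{i-2}, q_i = a_i*q_{i-1} + q_{i-2} with p_{-2}=0, p_{-1}=1, q_{-2}=1, q_{-1}=0), until the denominator exceeds 26:
  i=0: a_0=2, p_0 = 2*1 + 0 = 2, q_0 = 2*0 + 1 = 1.
  i=1: a_1=1, p_1 = 1*2 + 1 = 3, q_1 = 1*1 + 0 = 1.
  i=2: a_2=57, p_2 = 57*3 + 2 = 173, q_2 = 57*1 + 1 = 58.
q_2 = 58 > 26, so the last convergent with denominator <= 26 is p_1/q_1 = 3/1.
The closest fraction with denominator <= 26 is either p_1/q_1 or the intermediate fraction (k*p_1 + p_0)/(k*q_1 + q_0) with the largest k >= 1 whose denominator stays <= 26; these approach x as k grows, and every other convergent or intermediate fraction in range is farther away.
Largest k: floor((26 - q_0)/q_1) = floor((26 - 1)/1) = 25.
That gives (25*3 + 2)/(25*1 + 1) = 77/26.
Compare the errors: |x - 3/1| = |173*1 - 3*58|/(58*1) = 1/58, and |x - 77/26| = |173*26 - 77*58|/(58*26) = 32/1508.
Cross-multiplying, 1*1508 = 1508 < 1856 = 32*58, so 1/58 is smaller: the convergent 3/1 is closer to x than 77/26.

3/1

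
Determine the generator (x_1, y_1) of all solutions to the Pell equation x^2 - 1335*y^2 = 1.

First expand sqrt(1335) as a continued fraction. With x_i = (sqrt(1335) + m_i)/d_i and (m_0, d_0) = (0, 1): a_0 = floor(sqrt(1335)) = 36, since 36^2 = 1296 <= 1335 < 1369 = 37^2.
Iterate m_{i+1} = d_i*a_i - m_i, d_{i+1} = (1335 - m_{i+1}^2)/d_i, a_{i+1} = floor((a_0 + m_{i+1})/d_{i+1}):
  m_1 = 1*36 - 0 = 36, d_1 = (1335 - 36^2)/1 = 39/1 = 39, a_1 = floor((36 + 36)/39) = 1.
  m_2 = 39*1 - 36 = 3, d_2 = (1335 - 3^2)/39 = 1326/39 = 34, a_2 = floor((36 + 3)/34) = 1.
  m_3 = 34*1 - 3 = 31, d_3 = (1335 - 31^2)/34 = 374/34 = 11, a_3 = floor((36 + 31)/11) = 6.
  m_4 = 11*6 - 31 = 35, d_4 = (1335 - 35^2)/11 = 110/11 = 10, a_4 = floor((36 + 35)/10) = 7.
  m_5 = 10*7 - 35 = 35, d_5 = (1335 - 35^2)/10 = 110/10 = 11, a_5 = floor((36 + 35)/11) = 6.
  m_6 = 11*6 - 35 = 31, d_6 = (1335 - 31^2)/11 = 374/11 = 34, a_6 = floor((36 + 31)/34) = 1.
  m_7 = 34*1 - 31 = 3, d_7 = (1335 - 3^2)/34 = 1326/34 = 39, a_7 = floor((36 + 3)/39) = 1.
  m_8 = 39*1 - 3 = 36, d_8 = (1335 - 36^2)/39 = 39/39 = 1, a_8 = floor((36 + 36)/1) = 72.
  m_9 = 1*72 - 36 = 36, d_9 = (1335 - 36^2)/1 = 39/1 = 39: (m_9, d_9) = (m_1, d_1) = (36, 39), so from here the quotients repeat a_1, ..., a_8; the period length is 8.
So sqrt(1335) = [36; (1, 1, 6, 7, 6, 1, 1, 72)] with period length k = 8.
k is even, so the fundamental solution of x^2 - 1335y^2 = 1 is (p_{k-1}, q_{k-1}) = (p_7, q_7); compute convergents through index 7.
Convergents (p_i = a_i*p_{i-1} + p_{i-2}, q_i = a_i*q_{i-1} + q_{i-2} with p_{-2}=0, p_{-1}=1, q_{-2}=1, q_{-1}=0):
  i=0: a_0=36, p_0 = 36*1 + 0 = 36, q_0 = 36*0 + 1 = 1.
  i=1: a_1=1, p_1 = 1*36 + 1 = 37, q_1 = 1*1 + 0 = 1.
  i=2: a_2=1, p_2 = 1*37 + 36 = 73, q_2 = 1*1 + 1 = 2.
  i=3: a_3=6, p_3 = 6*73 + 37 = 475, q_3 = 6*2 + 1 = 13.
  i=4: a_4=7, p_4 = 7*475 + 73 = 3398, q_4 = 7*13 + 2 = 93.
  i=5: a_5=6, p_5 = 6*3398 + 475 = 20863, q_5 = 6*93 + 13 = 571.
  i=6: a_6=1, p_6 = 1*20863 + 3398 = 24261, q_6 = 1*571 + 93 = 664.
  i=7: a_7=1, p_7 = 1*24261 + 20863 = 45124, q_7 = 1*664 + 571 = 1235.
Check: 45124^2 - 1335*1235^2 = 2036175376 - 2036175375 = 1, so (x, y) = (45124, 1235) solves the equation, and by the theorem it is the least positive solution.

(x, y) = (45124, 1235)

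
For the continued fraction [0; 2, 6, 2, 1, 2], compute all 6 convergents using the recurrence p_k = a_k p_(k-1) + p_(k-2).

Using the convergent recurrence p_i = a_i*p_{i-1} + p_{i-2}, q_i = a_i*q_{i-1} + q_{i-2} with p_{-2}=0, p_{-1}=1, q_{-2}=1, q_{-1}=0:
  i=0: a_0=0, p_0 = 0*1 + 0 = 0, q_0 = 0*0 + 1 = 1.
  i=1: a_1=2, p_1 = 2*0 + 1 = 1, q_1 = 2*1 + 0 = 2.
  i=2: a_2=6, p_2 = 6*1 + 0 = 6, q_2 = 6*2 + 1 = 13.
  i=3: a_3=2, p_3 = 2*6 + 1 = 13, q_3 = 2*13 + 2 = 28.
  i=4: a_4=1, p_4 = 1*13 + 6 = 19, q_4 = 1*28 + 13 = 41.
  i=5: a_5=2, p_5 = 2*19 + 13 = 51, q_5 = 2*41 + 28 = 110.

0/1, 1/2, 6/13, 13/28, 19/41, 51/110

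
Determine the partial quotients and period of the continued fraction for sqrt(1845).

[42; (1, 20, 2, 20, 1, 84)]

Write x_i = (sqrt(1845) + m_i)/d_i with (m_0, d_0) = (0, 1). a_0 = floor(sqrt(1845)) = 42, since 42^2 = 1764 <= 1845 < 1849 = 43^2.
Iterate m_{i+1} = d_i*a_i - m_i, d_{i+1} = (1845 - m_{i+1}^2)/d_i, a_{i+1} = floor((a_0 + m_{i+1})/d_{i+1}):
  m_1 = 1*42 - 0 = 42, d_1 = (1845 - 42^2)/1 = 81/1 = 81, a_1 = floor((42 + 42)/81) = 1.
  m_2 = 81*1 - 42 = 39, d_2 = (1845 - 39^2)/81 = 324/81 = 4, a_2 = floor((42 + 39)/4) = 20.
  m_3 = 4*20 - 39 = 41, d_3 = (1845 - 41^2)/4 = 164/4 = 41, a_3 = floor((42 + 41)/41) = 2.
  m_4 = 41*2 - 41 = 41, d_4 = (1845 - 41^2)/41 = 164/41 = 4, a_4 = floor((42 + 41)/4) = 20.
  m_5 = 4*20 - 41 = 39, d_5 = (1845 - 39^2)/4 = 324/4 = 81, a_5 = floor((42 + 39)/81) = 1.
  m_6 = 81*1 - 39 = 42, d_6 = (1845 - 42^2)/81 = 81/81 = 1, a_6 = floor((42 + 42)/1) = 84.
  m_7 = 1*84 - 42 = 42, d_7 = (1845 - 42^2)/1 = 81/1 = 81: (m_7, d_7) = (m_1, d_1) = (42, 81), so from here the quotients repeat a_1, ..., a_6; the period length is 6.
Hence the expansion of sqrt(1845) is a_0 = 42 followed by the repeating block 1, 20, 2, 20, 1, 84 (period 6).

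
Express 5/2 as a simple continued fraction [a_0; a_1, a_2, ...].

Run the Euclidean algorithm on 5 and 2; the successive quotients are the partial quotients a_0, a_1, ... (each step inverts the fractional part left over by the previous one):
  5 = 2*2 + 1, so a_0 = 2.
  2 = 2*1 + 0, so a_1 = 2.
The remainder reaches 0 after 2 divisions, so the expansion has 2 partial quotients, read off in order.

[2; 2]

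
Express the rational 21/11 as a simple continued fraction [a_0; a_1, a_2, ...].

[1; 1, 10]

Run the Euclidean algorithm on 21 and 11; the successive quotients are the partial quotients a_0, a_1, ... (each step inverts the fractional part left over by the previous one):
  21 = 1*11 + 10, so a_0 = 1.
  11 = 1*10 + 1, so a_1 = 1.
  10 = 10*1 + 0, so a_2 = 10.
The remainder reaches 0 after 3 divisions, so the expansion has 3 partial quotients, read off in order.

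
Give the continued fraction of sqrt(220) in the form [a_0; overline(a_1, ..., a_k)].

[14; overline(1, 4, 1, 28)]

Write x_i = (sqrt(220) + m_i)/d_i with (m_0, d_0) = (0, 1). a_0 = floor(sqrt(220)) = 14, since 14^2 = 196 <= 220 < 225 = 15^2.
Iterate m_{i+1} = d_i*a_i - m_i, d_{i+1} = (220 - m_{i+1}^2)/d_i, a_{i+1} = floor((a_0 + m_{i+1})/d_{i+1}):
  m_1 = 1*14 - 0 = 14, d_1 = (220 - 14^2)/1 = 24/1 = 24, a_1 = floor((14 + 14)/24) = 1.
  m_2 = 24*1 - 14 = 10, d_2 = (220 - 10^2)/24 = 120/24 = 5, a_2 = floor((14 + 10)/5) = 4.
  m_3 = 5*4 - 10 = 10, d_3 = (220 - 10^2)/5 = 120/5 = 24, a_3 = floor((14 + 10)/24) = 1.
  m_4 = 24*1 - 10 = 14, d_4 = (220 - 14^2)/24 = 24/24 = 1, a_4 = floor((14 + 14)/1) = 28.
  m_5 = 1*28 - 14 = 14, d_5 = (220 - 14^2)/1 = 24/1 = 24: (m_5, d_5) = (m_1, d_1) = (14, 24), so from here the quotients repeat a_1, ..., a_4; the period length is 4.
Hence the expansion of sqrt(220) is a_0 = 14 followed by the repeating block 1, 4, 1, 28 (period 4).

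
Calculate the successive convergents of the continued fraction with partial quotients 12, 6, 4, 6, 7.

12/1, 73/6, 304/25, 1897/156, 13583/1117

Using the convergent recurrence p_i = a_i*p_{i-1} + p_{i-2}, q_i = a_i*q_{i-1} + q_{i-2} with p_{-2}=0, p_{-1}=1, q_{-2}=1, q_{-1}=0:
  i=0: a_0=12, p_0 = 12*1 + 0 = 12, q_0 = 12*0 + 1 = 1.
  i=1: a_1=6, p_1 = 6*12 + 1 = 73, q_1 = 6*1 + 0 = 6.
  i=2: a_2=4, p_2 = 4*73 + 12 = 304, q_2 = 4*6 + 1 = 25.
  i=3: a_3=6, p_3 = 6*304 + 73 = 1897, q_3 = 6*25 + 6 = 156.
  i=4: a_4=7, p_4 = 7*1897 + 304 = 13583, q_4 = 7*156 + 25 = 1117.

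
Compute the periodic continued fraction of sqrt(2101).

[45; (1, 5, 8, 5, 1, 90)]

Write x_i = (sqrt(2101) + m_i)/d_i with (m_0, d_0) = (0, 1). a_0 = floor(sqrt(2101)) = 45, since 45^2 = 2025 <= 2101 < 2116 = 46^2.
Iterate m_{i+1} = d_i*a_i - m_i, d_{i+1} = (2101 - m_{i+1}^2)/d_i, a_{i+1} = floor((a_0 + m_{i+1})/d_{i+1}):
  m_1 = 1*45 - 0 = 45, d_1 = (2101 - 45^2)/1 = 76/1 = 76, a_1 = floor((45 + 45)/76) = 1.
  m_2 = 76*1 - 45 = 31, d_2 = (2101 - 31^2)/76 = 1140/76 = 15, a_2 = floor((45 + 31)/15) = 5.
  m_3 = 15*5 - 31 = 44, d_3 = (2101 - 44^2)/15 = 165/15 = 11, a_3 = floor((45 + 44)/11) = 8.
  m_4 = 11*8 - 44 = 44, d_4 = (2101 - 44^2)/11 = 165/11 = 15, a_4 = floor((45 + 44)/15) = 5.
  m_5 = 15*5 - 44 = 31, d_5 = (2101 - 31^2)/15 = 1140/15 = 76, a_5 = floor((45 + 31)/76) = 1.
  m_6 = 76*1 - 31 = 45, d_6 = (2101 - 45^2)/76 = 76/76 = 1, a_6 = floor((45 + 45)/1) = 90.
  m_7 = 1*90 - 45 = 45, d_7 = (2101 - 45^2)/1 = 76/1 = 76: (m_7, d_7) = (m_1, d_1) = (45, 76), so from here the quotients repeat a_1, ..., a_6; the period length is 6.
Hence the expansion of sqrt(2101) is a_0 = 45 followed by the repeating block 1, 5, 8, 5, 1, 90 (period 6).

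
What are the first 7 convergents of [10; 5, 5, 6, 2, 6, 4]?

10/1, 51/5, 265/26, 1641/161, 3547/348, 22923/2249, 95239/9344

Using the convergent recurrence p_i = a_i*p_{i-1} + p_{i-2}, q_i = a_i*q_{i-1} + q_{i-2} with p_{-2}=0, p_{-1}=1, q_{-2}=1, q_{-1}=0:
  i=0: a_0=10, p_0 = 10*1 + 0 = 10, q_0 = 10*0 + 1 = 1.
  i=1: a_1=5, p_1 = 5*10 + 1 = 51, q_1 = 5*1 + 0 = 5.
  i=2: a_2=5, p_2 = 5*51 + 10 = 265, q_2 = 5*5 + 1 = 26.
  i=3: a_3=6, p_3 = 6*265 + 51 = 1641, q_3 = 6*26 + 5 = 161.
  i=4: a_4=2, p_4 = 2*1641 + 265 = 3547, q_4 = 2*161 + 26 = 348.
  i=5: a_5=6, p_5 = 6*3547 + 1641 = 22923, q_5 = 6*348 + 161 = 2249.
  i=6: a_6=4, p_6 = 4*22923 + 3547 = 95239, q_6 = 4*2249 + 348 = 9344.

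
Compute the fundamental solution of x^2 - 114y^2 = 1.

First expand sqrt(114) as a continued fraction. With x_i = (sqrt(114) + m_i)/d_i and (m_0, d_0) = (0, 1): a_0 = floor(sqrt(114)) = 10, since 10^2 = 100 <= 114 < 121 = 11^2.
Iterate m_{i+1} = d_i*a_i - m_i, d_{i+1} = (114 - m_{i+1}^2)/d_i, a_{i+1} = floor((a_0 + m_{i+1})/d_{i+1}):
  m_1 = 1*10 - 0 = 10, d_1 = (114 - 10^2)/1 = 14/1 = 14, a_1 = floor((10 + 10)/14) = 1.
  m_2 = 14*1 - 10 = 4, d_2 = (114 - 4^2)/14 = 98/14 = 7, a_2 = floor((10 + 4)/7) = 2.
  m_3 = 7*2 - 4 = 10, d_3 = (114 - 10^2)/7 = 14/7 = 2, a_3 = floor((10 + 10)/2) = 10.
  m_4 = 2*10 - 10 = 10, d_4 = (114 - 10^2)/2 = 14/2 = 7, a_4 = floor((10 + 10)/7) = 2.
  m_5 = 7*2 - 10 = 4, d_5 = (114 - 4^2)/7 = 98/7 = 14, a_5 = floor((10 + 4)/14) = 1.
  m_6 = 14*1 - 4 = 10, d_6 = (114 - 10^2)/14 = 14/14 = 1, a_6 = floor((10 + 10)/1) = 20.
  m_7 = 1*20 - 10 = 10, d_7 = (114 - 10^2)/1 = 14/1 = 14: (m_7, d_7) = (m_1, d_1) = (10, 14), so from here the quotients repeat a_1, ..., a_6; the period length is 6.
So sqrt(114) = [10; (1, 2, 10, 2, 1, 20)] with period length k = 6.
k is even, so the fundamental solution of x^2 - 114y^2 = 1 is (p_{k-1}, q_{k-1}) = (p_5, q_5); compute convergents through index 5.
Convergents (p_i = a_i*p_{i-1} + p_{i-2}, q_i = a_i*q_{i-1} + q_{i-2} with p_{-2}=0, p_{-1}=1, q_{-2}=1, q_{-1}=0):
  i=0: a_0=10, p_0 = 10*1 + 0 = 10, q_0 = 10*0 + 1 = 1.
  i=1: a_1=1, p_1 = 1*10 + 1 = 11, q_1 = 1*1 + 0 = 1.
  i=2: a_2=2, p_2 = 2*11 + 10 = 32, q_2 = 2*1 + 1 = 3.
  i=3: a_3=10, p_3 = 10*32 + 11 = 331, q_3 = 10*3 + 1 = 31.
  i=4: a_4=2, p_4 = 2*331 + 32 = 694, q_4 = 2*31 + 3 = 65.
  i=5: a_5=1, p_5 = 1*694 + 331 = 1025, q_5 = 1*65 + 31 = 96.
Check: 1025^2 - 114*96^2 = 1050625 - 1050624 = 1, so (x, y) = (1025, 96) solves the equation, and by the theorem it is the least positive solution.

(x, y) = (1025, 96)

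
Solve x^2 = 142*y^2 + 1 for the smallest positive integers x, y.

(x, y) = (143, 12)

First expand sqrt(142) as a continued fraction. With x_i = (sqrt(142) + m_i)/d_i and (m_0, d_0) = (0, 1): a_0 = floor(sqrt(142)) = 11, since 11^2 = 121 <= 142 < 144 = 12^2.
Iterate m_{i+1} = d_i*a_i - m_i, d_{i+1} = (142 - m_{i+1}^2)/d_i, a_{i+1} = floor((a_0 + m_{i+1})/d_{i+1}):
  m_1 = 1*11 - 0 = 11, d_1 = (142 - 11^2)/1 = 21/1 = 21, a_1 = floor((11 + 11)/21) = 1.
  m_2 = 21*1 - 11 = 10, d_2 = (142 - 10^2)/21 = 42/21 = 2, a_2 = floor((11 + 10)/2) = 10.
  m_3 = 2*10 - 10 = 10, d_3 = (142 - 10^2)/2 = 42/2 = 21, a_3 = floor((11 + 10)/21) = 1.
  m_4 = 21*1 - 10 = 11, d_4 = (142 - 11^2)/21 = 21/21 = 1, a_4 = floor((11 + 11)/1) = 22.
  m_5 = 1*22 - 11 = 11, d_5 = (142 - 11^2)/1 = 21/1 = 21: (m_5, d_5) = (m_1, d_1) = (11, 21), so from here the quotients repeat a_1, ..., a_4; the period length is 4.
So sqrt(142) = [11; (1, 10, 1, 22)] with period length k = 4.
k is even, so the fundamental solution of x^2 - 142y^2 = 1 is (p_{k-1}, q_{k-1}) = (p_3, q_3); compute convergents through index 3.
Convergents (p_i = a_i*p_{i-1} + p_{i-2}, q_i = a_i*q_{i-1} + q_{i-2} with p_{-2}=0, p_{-1}=1, q_{-2}=1, q_{-1}=0):
  i=0: a_0=11, p_0 = 11*1 + 0 = 11, q_0 = 11*0 + 1 = 1.
  i=1: a_1=1, p_1 = 1*11 + 1 = 12, q_1 = 1*1 + 0 = 1.
  i=2: a_2=10, p_2 = 10*12 + 11 = 131, q_2 = 10*1 + 1 = 11.
  i=3: a_3=1, p_3 = 1*131 + 12 = 143, q_3 = 1*11 + 1 = 12.
Check: 143^2 - 142*12^2 = 20449 - 20448 = 1, so (x, y) = (143, 12) solves the equation, and by the theorem it is the least positive solution.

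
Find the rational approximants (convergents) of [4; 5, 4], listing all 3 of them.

Using the convergent recurrence p_i = a_i*p_{i-1} + p_{i-2}, q_i = a_i*q_{i-1} + q_{i-2} with p_{-2}=0, p_{-1}=1, q_{-2}=1, q_{-1}=0:
  i=0: a_0=4, p_0 = 4*1 + 0 = 4, q_0 = 4*0 + 1 = 1.
  i=1: a_1=5, p_1 = 5*4 + 1 = 21, q_1 = 5*1 + 0 = 5.
  i=2: a_2=4, p_2 = 4*21 + 4 = 88, q_2 = 4*5 + 1 = 21.

4/1, 21/5, 88/21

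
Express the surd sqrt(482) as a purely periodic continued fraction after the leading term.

Write x_i = (sqrt(482) + m_i)/d_i with (m_0, d_0) = (0, 1). a_0 = floor(sqrt(482)) = 21, since 21^2 = 441 <= 482 < 484 = 22^2.
Iterate m_{i+1} = d_i*a_i - m_i, d_{i+1} = (482 - m_{i+1}^2)/d_i, a_{i+1} = floor((a_0 + m_{i+1})/d_{i+1}):
  m_1 = 1*21 - 0 = 21, d_1 = (482 - 21^2)/1 = 41/1 = 41, a_1 = floor((21 + 21)/41) = 1.
  m_2 = 41*1 - 21 = 20, d_2 = (482 - 20^2)/41 = 82/41 = 2, a_2 = floor((21 + 20)/2) = 20.
  m_3 = 2*20 - 20 = 20, d_3 = (482 - 20^2)/2 = 82/2 = 41, a_3 = floor((21 + 20)/41) = 1.
  m_4 = 41*1 - 20 = 21, d_4 = (482 - 21^2)/41 = 41/41 = 1, a_4 = floor((21 + 21)/1) = 42.
  m_5 = 1*42 - 21 = 21, d_5 = (482 - 21^2)/1 = 41/1 = 41: (m_5, d_5) = (m_1, d_1) = (21, 41), so from here the quotients repeat a_1, ..., a_4; the period length is 4.
Hence the expansion of sqrt(482) is a_0 = 21 followed by the repeating block 1, 20, 1, 42 (period 4).

[21; (1, 20, 1, 42)]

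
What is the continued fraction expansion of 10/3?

Run the Euclidean algorithm on 10 and 3; the successive quotients are the partial quotients a_0, a_1, ... (each step inverts the fractional part left over by the previous one):
  10 = 3*3 + 1, so a_0 = 3.
  3 = 3*1 + 0, so a_1 = 3.
The remainder reaches 0 after 2 divisions, so the expansion has 2 partial quotients, read off in order.

[3; 3]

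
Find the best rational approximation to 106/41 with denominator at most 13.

31/12

Expand x = 106/41 as a continued fraction with the Euclidean algorithm:
  106 = 2*41 + 24, so a_0 = 2.
  41 = 1*24 + 17, so a_1 = 1.
  24 = 1*17 + 7, so a_2 = 1.
  17 = 2*7 + 3, so a_3 = 2.
  7 = 2*3 + 1, so a_4 = 2.
  3 = 3*1 + 0, so a_5 = 3.
so x = [2; 1, 1, 2, 2, 3].
Convergents (p_i = a_i*p_{i-1} + p_{i-2}, q_i = a_i*q_{i-1} + q_{i-2} with p_{-2}=0, p_{-1}=1, q_{-2}=1, q_{-1}=0), until the denominator exceeds 13:
  i=0: a_0=2, p_0 = 2*1 + 0 = 2, q_0 = 2*0 + 1 = 1.
  i=1: a_1=1, p_1 = 1*2 + 1 = 3, q_1 = 1*1 + 0 = 1.
  i=2: a_2=1, p_2 = 1*3 + 2 = 5, q_2 = 1*1 + 1 = 2.
  i=3: a_3=2, p_3 = 2*5 + 3 = 13, q_3 = 2*2 + 1 = 5.
  i=4: a_4=2, p_4 = 2*13 + 5 = 31, q_4 = 2*5 + 2 = 12.
  i=5: a_5=3, p_5 = 3*31 + 13 = 106, q_5 = 3*12 + 5 = 41.
q_5 = 41 > 13, so the last convergent with denominator <= 13 is p_4/q_4 = 31/12.
The closest fraction with denominator <= 13 is either p_4/q_4 or the intermediate fraction (k*p_4 + p_3)/(k*q_4 + q_3) with the largest k >= 1 whose denominator stays <= 13; these approach x as k grows, and every other convergent or intermediate fraction in range is farther away.
Largest k: floor((13 - q_3)/q_4) = floor((13 - 5)/12) = 0.
Since k = 0, no intermediate fraction beyond p_4/q_4 has denominator <= 13, so the convergent 31/12 is the closest (its error is |106*12 - 31*41|/(41*12) = 1/492).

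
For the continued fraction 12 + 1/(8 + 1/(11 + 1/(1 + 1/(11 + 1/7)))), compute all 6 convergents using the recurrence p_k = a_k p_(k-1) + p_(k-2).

Using the convergent recurrence p_i = a_i*p_{i-1} + p_{i-2}, q_i = a_i*q_{i-1} + q_{i-2} with p_{-2}=0, p_{-1}=1, q_{-2}=1, q_{-1}=0:
  i=0: a_0=12, p_0 = 12*1 + 0 = 12, q_0 = 12*0 + 1 = 1.
  i=1: a_1=8, p_1 = 8*12 + 1 = 97, q_1 = 8*1 + 0 = 8.
  i=2: a_2=11, p_2 = 11*97 + 12 = 1079, q_2 = 11*8 + 1 = 89.
  i=3: a_3=1, p_3 = 1*1079 + 97 = 1176, q_3 = 1*89 + 8 = 97.
  i=4: a_4=11, p_4 = 11*1176 + 1079 = 14015, q_4 = 11*97 + 89 = 1156.
  i=5: a_5=7, p_5 = 7*14015 + 1176 = 99281, q_5 = 7*1156 + 97 = 8189.

12/1, 97/8, 1079/89, 1176/97, 14015/1156, 99281/8189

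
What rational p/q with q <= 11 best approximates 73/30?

Expand x = 73/30 as a continued fraction with the Euclidean algorithm:
  73 = 2*30 + 13, so a_0 = 2.
  30 = 2*13 + 4, so a_1 = 2.
  13 = 3*4 + 1, so a_2 = 3.
  4 = 4*1 + 0, so a_3 = 4.
so x = [2; 2, 3, 4].
Convergents (p_i = a_i*p_{i-1} + p_{i-2}, q_i = a_i*q_{i-1} + q_{i-2} with p_{-2}=0, p_{-1}=1, q_{-2}=1, q_{-1}=0), until the denominator exceeds 11:
  i=0: a_0=2, p_0 = 2*1 + 0 = 2, q_0 = 2*0 + 1 = 1.
  i=1: a_1=2, p_1 = 2*2 + 1 = 5, q_1 = 2*1 + 0 = 2.
  i=2: a_2=3, p_2 = 3*5 + 2 = 17, q_2 = 3*2 + 1 = 7.
  i=3: a_3=4, p_3 = 4*17 + 5 = 73, q_3 = 4*7 + 2 = 30.
q_3 = 30 > 11, so the last convergent with denominator <= 11 is p_2/q_2 = 17/7.
The closest fraction with denominator <= 11 is either p_2/q_2 or the intermediate fraction (k*p_2 + p_1)/(k*q_2 + q_1) with the largest k >= 1 whose denominator stays <= 11; these approach x as k grows, and every other convergent or intermediate fraction in range is farther away.
Largest k: floor((11 - q_1)/q_2) = floor((11 - 2)/7) = 1.
That gives (1*17 + 5)/(1*7 + 2) = 22/9.
Compare the errors: |x - 17/7| = |73*7 - 17*30|/(30*7) = 1/210, and |x - 22/9| = |73*9 - 22*30|/(30*9) = 3/270.
Cross-multiplying, 1*270 = 270 < 630 = 3*210, so 1/210 is smaller: the convergent 17/7 is closer to x than 22/9.

17/7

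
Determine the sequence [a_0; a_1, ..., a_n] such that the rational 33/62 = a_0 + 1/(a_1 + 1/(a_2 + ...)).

Run the Euclidean algorithm on 33 and 62; the successive quotients are the partial quotients a_0, a_1, ... (each step inverts the fractional part left over by the previous one):
  33 = 0*62 + 33, so a_0 = 0.
  62 = 1*33 + 29, so a_1 = 1.
  33 = 1*29 + 4, so a_2 = 1.
  29 = 7*4 + 1, so a_3 = 7.
  4 = 4*1 + 0, so a_4 = 4.
The remainder reaches 0 after 5 divisions, so the expansion has 5 partial quotients, read off in order.

[0; 1, 1, 7, 4]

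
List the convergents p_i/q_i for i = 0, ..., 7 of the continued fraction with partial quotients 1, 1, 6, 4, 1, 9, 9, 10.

Using the convergent recurrence p_i = a_i*p_{i-1} + p_{i-2}, q_i = a_i*q_{i-1} + q_{i-2} with p_{-2}=0, p_{-1}=1, q_{-2}=1, q_{-1}=0:
  i=0: a_0=1, p_0 = 1*1 + 0 = 1, q_0 = 1*0 + 1 = 1.
  i=1: a_1=1, p_1 = 1*1 + 1 = 2, q_1 = 1*1 + 0 = 1.
  i=2: a_2=6, p_2 = 6*2 + 1 = 13, q_2 = 6*1 + 1 = 7.
  i=3: a_3=4, p_3 = 4*13 + 2 = 54, q_3 = 4*7 + 1 = 29.
  i=4: a_4=1, p_4 = 1*54 + 13 = 67, q_4 = 1*29 + 7 = 36.
  i=5: a_5=9, p_5 = 9*67 + 54 = 657, q_5 = 9*36 + 29 = 353.
  i=6: a_6=9, p_6 = 9*657 + 67 = 5980, q_6 = 9*353 + 36 = 3213.
  i=7: a_7=10, p_7 = 10*5980 + 657 = 60457, q_7 = 10*3213 + 353 = 32483.

1/1, 2/1, 13/7, 54/29, 67/36, 657/353, 5980/3213, 60457/32483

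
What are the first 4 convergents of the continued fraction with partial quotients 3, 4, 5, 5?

3/1, 13/4, 68/21, 353/109

Using the convergent recurrence p_i = a_i*p_{i-1} + p_{i-2}, q_i = a_i*q_{i-1} + q_{i-2} with p_{-2}=0, p_{-1}=1, q_{-2}=1, q_{-1}=0:
  i=0: a_0=3, p_0 = 3*1 + 0 = 3, q_0 = 3*0 + 1 = 1.
  i=1: a_1=4, p_1 = 4*3 + 1 = 13, q_1 = 4*1 + 0 = 4.
  i=2: a_2=5, p_2 = 5*13 + 3 = 68, q_2 = 5*4 + 1 = 21.
  i=3: a_3=5, p_3 = 5*68 + 13 = 353, q_3 = 5*21 + 4 = 109.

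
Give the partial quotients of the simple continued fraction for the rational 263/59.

[4; 2, 5, 2, 2]

Run the Euclidean algorithm on 263 and 59; the successive quotients are the partial quotients a_0, a_1, ... (each step inverts the fractional part left over by the previous one):
  263 = 4*59 + 27, so a_0 = 4.
  59 = 2*27 + 5, so a_1 = 2.
  27 = 5*5 + 2, so a_2 = 5.
  5 = 2*2 + 1, so a_3 = 2.
  2 = 2*1 + 0, so a_4 = 2.
The remainder reaches 0 after 5 divisions, so the expansion has 5 partial quotients, read off in order.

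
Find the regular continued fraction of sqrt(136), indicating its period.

Write x_i = (sqrt(136) + m_i)/d_i with (m_0, d_0) = (0, 1). a_0 = floor(sqrt(136)) = 11, since 11^2 = 121 <= 136 < 144 = 12^2.
Iterate m_{i+1} = d_i*a_i - m_i, d_{i+1} = (136 - m_{i+1}^2)/d_i, a_{i+1} = floor((a_0 + m_{i+1})/d_{i+1}):
  m_1 = 1*11 - 0 = 11, d_1 = (136 - 11^2)/1 = 15/1 = 15, a_1 = floor((11 + 11)/15) = 1.
  m_2 = 15*1 - 11 = 4, d_2 = (136 - 4^2)/15 = 120/15 = 8, a_2 = floor((11 + 4)/8) = 1.
  m_3 = 8*1 - 4 = 4, d_3 = (136 - 4^2)/8 = 120/8 = 15, a_3 = floor((11 + 4)/15) = 1.
  m_4 = 15*1 - 4 = 11, d_4 = (136 - 11^2)/15 = 15/15 = 1, a_4 = floor((11 + 11)/1) = 22.
  m_5 = 1*22 - 11 = 11, d_5 = (136 - 11^2)/1 = 15/1 = 15: (m_5, d_5) = (m_1, d_1) = (11, 15), so from here the quotients repeat a_1, ..., a_4; the period length is 4.
Hence the expansion of sqrt(136) is a_0 = 11 followed by the repeating block 1, 1, 1, 22 (period 4).

[11; (1, 1, 1, 22)]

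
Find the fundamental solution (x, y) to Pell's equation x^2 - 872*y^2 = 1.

First expand sqrt(872) as a continued fraction. With x_i = (sqrt(872) + m_i)/d_i and (m_0, d_0) = (0, 1): a_0 = floor(sqrt(872)) = 29, since 29^2 = 841 <= 872 < 900 = 30^2.
Iterate m_{i+1} = d_i*a_i - m_i, d_{i+1} = (872 - m_{i+1}^2)/d_i, a_{i+1} = floor((a_0 + m_{i+1})/d_{i+1}):
  m_1 = 1*29 - 0 = 29, d_1 = (872 - 29^2)/1 = 31/1 = 31, a_1 = floor((29 + 29)/31) = 1.
  m_2 = 31*1 - 29 = 2, d_2 = (872 - 2^2)/31 = 868/31 = 28, a_2 = floor((29 + 2)/28) = 1.
  m_3 = 28*1 - 2 = 26, d_3 = (872 - 26^2)/28 = 196/28 = 7, a_3 = floor((29 + 26)/7) = 7.
  m_4 = 7*7 - 26 = 23, d_4 = (872 - 23^2)/7 = 343/7 = 49, a_4 = floor((29 + 23)/49) = 1.
  m_5 = 49*1 - 23 = 26, d_5 = (872 - 26^2)/49 = 196/49 = 4, a_5 = floor((29 + 26)/4) = 13.
  m_6 = 4*13 - 26 = 26, d_6 = (872 - 26^2)/4 = 196/4 = 49, a_6 = floor((29 + 26)/49) = 1.
  m_7 = 49*1 - 26 = 23, d_7 = (872 - 23^2)/49 = 343/49 = 7, a_7 = floor((29 + 23)/7) = 7.
  m_8 = 7*7 - 23 = 26, d_8 = (872 - 26^2)/7 = 196/7 = 28, a_8 = floor((29 + 26)/28) = 1.
  m_9 = 28*1 - 26 = 2, d_9 = (872 - 2^2)/28 = 868/28 = 31, a_9 = floor((29 + 2)/31) = 1.
  m_10 = 31*1 - 2 = 29, d_10 = (872 - 29^2)/31 = 31/31 = 1, a_10 = floor((29 + 29)/1) = 58.
  m_11 = 1*58 - 29 = 29, d_11 = (872 - 29^2)/1 = 31/1 = 31: (m_11, d_11) = (m_1, d_1) = (29, 31), so from here the quotients repeat a_1, ..., a_10; the period length is 10.
So sqrt(872) = [29; (1, 1, 7, 1, 13, 1, 7, 1, 1, 58)] with period length k = 10.
k is even, so the fundamental solution of x^2 - 872y^2 = 1 is (p_{k-1}, q_{k-1}) = (p_9, q_9); compute convergents through index 9.
Convergents (p_i = a_i*p_{i-1} + p_{i-2}, q_i = a_i*q_{i-1} + q_{i-2} with p_{-2}=0, p_{-1}=1, q_{-2}=1, q_{-1}=0):
  i=0: a_0=29, p_0 = 29*1 + 0 = 29, q_0 = 29*0 + 1 = 1.
  i=1: a_1=1, p_1 = 1*29 + 1 = 30, q_1 = 1*1 + 0 = 1.
  i=2: a_2=1, p_2 = 1*30 + 29 = 59, q_2 = 1*1 + 1 = 2.
  i=3: a_3=7, p_3 = 7*59 + 30 = 443, q_3 = 7*2 + 1 = 15.
  i=4: a_4=1, p_4 = 1*443 + 59 = 502, q_4 = 1*15 + 2 = 17.
  i=5: a_5=13, p_5 = 13*502 + 443 = 6969, q_5 = 13*17 + 15 = 236.
  i=6: a_6=1, p_6 = 1*6969 + 502 = 7471, q_6 = 1*236 + 17 = 253.
  i=7: a_7=7, p_7 = 7*7471 + 6969 = 59266, q_7 = 7*253 + 236 = 2007.
  i=8: a_8=1, p_8 = 1*59266 + 7471 = 66737, q_8 = 1*2007 + 253 = 2260.
  i=9: a_9=1, p_9 = 1*66737 + 59266 = 126003, q_9 = 1*2260 + 2007 = 4267.
Check: 126003^2 - 872*4267^2 = 15876756009 - 15876756008 = 1, so (x, y) = (126003, 4267) solves the equation, and by the theorem it is the least positive solution.

(x, y) = (126003, 4267)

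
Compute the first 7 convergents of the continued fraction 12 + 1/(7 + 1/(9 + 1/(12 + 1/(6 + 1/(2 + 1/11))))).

Using the convergent recurrence p_i = a_i*p_{i-1} + p_{i-2}, q_i = a_i*q_{i-1} + q_{i-2} with p_{-2}=0, p_{-1}=1, q_{-2}=1, q_{-1}=0:
  i=0: a_0=12, p_0 = 12*1 + 0 = 12, q_0 = 12*0 + 1 = 1.
  i=1: a_1=7, p_1 = 7*12 + 1 = 85, q_1 = 7*1 + 0 = 7.
  i=2: a_2=9, p_2 = 9*85 + 12 = 777, q_2 = 9*7 + 1 = 64.
  i=3: a_3=12, p_3 = 12*777 + 85 = 9409, q_3 = 12*64 + 7 = 775.
  i=4: a_4=6, p_4 = 6*9409 + 777 = 57231, q_4 = 6*775 + 64 = 4714.
  i=5: a_5=2, p_5 = 2*57231 + 9409 = 123871, q_5 = 2*4714 + 775 = 10203.
  i=6: a_6=11, p_6 = 11*123871 + 57231 = 1419812, q_6 = 11*10203 + 4714 = 116947.

12/1, 85/7, 777/64, 9409/775, 57231/4714, 123871/10203, 1419812/116947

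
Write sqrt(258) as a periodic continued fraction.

Write x_i = (sqrt(258) + m_i)/d_i with (m_0, d_0) = (0, 1). a_0 = floor(sqrt(258)) = 16, since 16^2 = 256 <= 258 < 289 = 17^2.
Iterate m_{i+1} = d_i*a_i - m_i, d_{i+1} = (258 - m_{i+1}^2)/d_i, a_{i+1} = floor((a_0 + m_{i+1})/d_{i+1}):
  m_1 = 1*16 - 0 = 16, d_1 = (258 - 16^2)/1 = 2/1 = 2, a_1 = floor((16 + 16)/2) = 16.
  m_2 = 2*16 - 16 = 16, d_2 = (258 - 16^2)/2 = 2/2 = 1, a_2 = floor((16 + 16)/1) = 32.
  m_3 = 1*32 - 16 = 16, d_3 = (258 - 16^2)/1 = 2/1 = 2: (m_3, d_3) = (m_1, d_1) = (16, 2), so from here the quotients repeat a_1, a_2; the period length is 2.
Hence the expansion of sqrt(258) is a_0 = 16 followed by the repeating block 16, 32 (period 2).

[16; (16, 32)]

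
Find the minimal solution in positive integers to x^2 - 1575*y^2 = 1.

(x, y) = (2024, 51)

First expand sqrt(1575) as a continued fraction. With x_i = (sqrt(1575) + m_i)/d_i and (m_0, d_0) = (0, 1): a_0 = floor(sqrt(1575)) = 39, since 39^2 = 1521 <= 1575 < 1600 = 40^2.
Iterate m_{i+1} = d_i*a_i - m_i, d_{i+1} = (1575 - m_{i+1}^2)/d_i, a_{i+1} = floor((a_0 + m_{i+1})/d_{i+1}):
  m_1 = 1*39 - 0 = 39, d_1 = (1575 - 39^2)/1 = 54/1 = 54, a_1 = floor((39 + 39)/54) = 1.
  m_2 = 54*1 - 39 = 15, d_2 = (1575 - 15^2)/54 = 1350/54 = 25, a_2 = floor((39 + 15)/25) = 2.
  m_3 = 25*2 - 15 = 35, d_3 = (1575 - 35^2)/25 = 350/25 = 14, a_3 = floor((39 + 35)/14) = 5.
  m_4 = 14*5 - 35 = 35, d_4 = (1575 - 35^2)/14 = 350/14 = 25, a_4 = floor((39 + 35)/25) = 2.
  m_5 = 25*2 - 35 = 15, d_5 = (1575 - 15^2)/25 = 1350/25 = 54, a_5 = floor((39 + 15)/54) = 1.
  m_6 = 54*1 - 15 = 39, d_6 = (1575 - 39^2)/54 = 54/54 = 1, a_6 = floor((39 + 39)/1) = 78.
  m_7 = 1*78 - 39 = 39, d_7 = (1575 - 39^2)/1 = 54/1 = 54: (m_7, d_7) = (m_1, d_1) = (39, 54), so from here the quotients repeat a_1, ..., a_6; the period length is 6.
So sqrt(1575) = [39; (1, 2, 5, 2, 1, 78)] with period length k = 6.
k is even, so the fundamental solution of x^2 - 1575y^2 = 1 is (p_{k-1}, q_{k-1}) = (p_5, q_5); compute convergents through index 5.
Convergents (p_i = a_i*p_{i-1} + p_{i-2}, q_i = a_i*q_{i-1} + q_{i-2} with p_{-2}=0, p_{-1}=1, q_{-2}=1, q_{-1}=0):
  i=0: a_0=39, p_0 = 39*1 + 0 = 39, q_0 = 39*0 + 1 = 1.
  i=1: a_1=1, p_1 = 1*39 + 1 = 40, q_1 = 1*1 + 0 = 1.
  i=2: a_2=2, p_2 = 2*40 + 39 = 119, q_2 = 2*1 + 1 = 3.
  i=3: a_3=5, p_3 = 5*119 + 40 = 635, q_3 = 5*3 + 1 = 16.
  i=4: a_4=2, p_4 = 2*635 + 119 = 1389, q_4 = 2*16 + 3 = 35.
  i=5: a_5=1, p_5 = 1*1389 + 635 = 2024, q_5 = 1*35 + 16 = 51.
Check: 2024^2 - 1575*51^2 = 4096576 - 4096575 = 1, so (x, y) = (2024, 51) solves the equation, and by the theorem it is the least positive solution.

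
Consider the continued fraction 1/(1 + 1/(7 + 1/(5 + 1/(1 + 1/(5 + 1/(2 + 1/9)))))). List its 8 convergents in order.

0/1, 1/1, 7/8, 36/41, 43/49, 251/286, 545/621, 5156/5875

Using the convergent recurrence p_i = a_i*p_{i-1} + p_{i-2}, q_i = a_i*q_{i-1} + q_{i-2} with p_{-2}=0, p_{-1}=1, q_{-2}=1, q_{-1}=0:
  i=0: a_0=0, p_0 = 0*1 + 0 = 0, q_0 = 0*0 + 1 = 1.
  i=1: a_1=1, p_1 = 1*0 + 1 = 1, q_1 = 1*1 + 0 = 1.
  i=2: a_2=7, p_2 = 7*1 + 0 = 7, q_2 = 7*1 + 1 = 8.
  i=3: a_3=5, p_3 = 5*7 + 1 = 36, q_3 = 5*8 + 1 = 41.
  i=4: a_4=1, p_4 = 1*36 + 7 = 43, q_4 = 1*41 + 8 = 49.
  i=5: a_5=5, p_5 = 5*43 + 36 = 251, q_5 = 5*49 + 41 = 286.
  i=6: a_6=2, p_6 = 2*251 + 43 = 545, q_6 = 2*286 + 49 = 621.
  i=7: a_7=9, p_7 = 9*545 + 251 = 5156, q_7 = 9*621 + 286 = 5875.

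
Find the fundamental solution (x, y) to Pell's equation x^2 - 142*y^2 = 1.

First expand sqrt(142) as a continued fraction. With x_i = (sqrt(142) + m_i)/d_i and (m_0, d_0) = (0, 1): a_0 = floor(sqrt(142)) = 11, since 11^2 = 121 <= 142 < 144 = 12^2.
Iterate m_{i+1} = d_i*a_i - m_i, d_{i+1} = (142 - m_{i+1}^2)/d_i, a_{i+1} = floor((a_0 + m_{i+1})/d_{i+1}):
  m_1 = 1*11 - 0 = 11, d_1 = (142 - 11^2)/1 = 21/1 = 21, a_1 = floor((11 + 11)/21) = 1.
  m_2 = 21*1 - 11 = 10, d_2 = (142 - 10^2)/21 = 42/21 = 2, a_2 = floor((11 + 10)/2) = 10.
  m_3 = 2*10 - 10 = 10, d_3 = (142 - 10^2)/2 = 42/2 = 21, a_3 = floor((11 + 10)/21) = 1.
  m_4 = 21*1 - 10 = 11, d_4 = (142 - 11^2)/21 = 21/21 = 1, a_4 = floor((11 + 11)/1) = 22.
  m_5 = 1*22 - 11 = 11, d_5 = (142 - 11^2)/1 = 21/1 = 21: (m_5, d_5) = (m_1, d_1) = (11, 21), so from here the quotients repeat a_1, ..., a_4; the period length is 4.
So sqrt(142) = [11; (1, 10, 1, 22)] with period length k = 4.
k is even, so the fundamental solution of x^2 - 142y^2 = 1 is (p_{k-1}, q_{k-1}) = (p_3, q_3); compute convergents through index 3.
Convergents (p_i = a_i*p_{i-1} + p_{i-2}, q_i = a_i*q_{i-1} + q_{i-2} with p_{-2}=0, p_{-1}=1, q_{-2}=1, q_{-1}=0):
  i=0: a_0=11, p_0 = 11*1 + 0 = 11, q_0 = 11*0 + 1 = 1.
  i=1: a_1=1, p_1 = 1*11 + 1 = 12, q_1 = 1*1 + 0 = 1.
  i=2: a_2=10, p_2 = 10*12 + 11 = 131, q_2 = 10*1 + 1 = 11.
  i=3: a_3=1, p_3 = 1*131 + 12 = 143, q_3 = 1*11 + 1 = 12.
Check: 143^2 - 142*12^2 = 20449 - 20448 = 1, so (x, y) = (143, 12) solves the equation, and by the theorem it is the least positive solution.

(x, y) = (143, 12)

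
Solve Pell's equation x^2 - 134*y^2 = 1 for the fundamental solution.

(x, y) = (145925, 12606)

First expand sqrt(134) as a continued fraction. With x_i = (sqrt(134) + m_i)/d_i and (m_0, d_0) = (0, 1): a_0 = floor(sqrt(134)) = 11, since 11^2 = 121 <= 134 < 144 = 12^2.
Iterate m_{i+1} = d_i*a_i - m_i, d_{i+1} = (134 - m_{i+1}^2)/d_i, a_{i+1} = floor((a_0 + m_{i+1})/d_{i+1}):
  m_1 = 1*11 - 0 = 11, d_1 = (134 - 11^2)/1 = 13/1 = 13, a_1 = floor((11 + 11)/13) = 1.
  m_2 = 13*1 - 11 = 2, d_2 = (134 - 2^2)/13 = 130/13 = 10, a_2 = floor((11 + 2)/10) = 1.
  m_3 = 10*1 - 2 = 8, d_3 = (134 - 8^2)/10 = 70/10 = 7, a_3 = floor((11 + 8)/7) = 2.
  m_4 = 7*2 - 8 = 6, d_4 = (134 - 6^2)/7 = 98/7 = 14, a_4 = floor((11 + 6)/14) = 1.
  m_5 = 14*1 - 6 = 8, d_5 = (134 - 8^2)/14 = 70/14 = 5, a_5 = floor((11 + 8)/5) = 3.
  m_6 = 5*3 - 8 = 7, d_6 = (134 - 7^2)/5 = 85/5 = 17, a_6 = floor((11 + 7)/17) = 1.
  m_7 = 17*1 - 7 = 10, d_7 = (134 - 10^2)/17 = 34/17 = 2, a_7 = floor((11 + 10)/2) = 10.
  m_8 = 2*10 - 10 = 10, d_8 = (134 - 10^2)/2 = 34/2 = 17, a_8 = floor((11 + 10)/17) = 1.
  m_9 = 17*1 - 10 = 7, d_9 = (134 - 7^2)/17 = 85/17 = 5, a_9 = floor((11 + 7)/5) = 3.
  m_10 = 5*3 - 7 = 8, d_10 = (134 - 8^2)/5 = 70/5 = 14, a_10 = floor((11 + 8)/14) = 1.
  m_11 = 14*1 - 8 = 6, d_11 = (134 - 6^2)/14 = 98/14 = 7, a_11 = floor((11 + 6)/7) = 2.
  m_12 = 7*2 - 6 = 8, d_12 = (134 - 8^2)/7 = 70/7 = 10, a_12 = floor((11 + 8)/10) = 1.
  m_13 = 10*1 - 8 = 2, d_13 = (134 - 2^2)/10 = 130/10 = 13, a_13 = floor((11 + 2)/13) = 1.
  m_14 = 13*1 - 2 = 11, d_14 = (134 - 11^2)/13 = 13/13 = 1, a_14 = floor((11 + 11)/1) = 22.
  m_15 = 1*22 - 11 = 11, d_15 = (134 - 11^2)/1 = 13/1 = 13: (m_15, d_15) = (m_1, d_1) = (11, 13), so from here the quotients repeat a_1, ..., a_14; the period length is 14.
So sqrt(134) = [11; (1, 1, 2, 1, 3, 1, 10, 1, 3, 1, 2, 1, 1, 22)] with period length k = 14.
k is even, so the fundamental solution of x^2 - 134y^2 = 1 is (p_{k-1}, q_{k-1}) = (p_13, q_13); compute convergents through index 13.
Convergents (p_i = a_i*p_{i-1} + p_{i-2}, q_i = a_i*q_{i-1} + q_{i-2} with p_{-2}=0, p_{-1}=1, q_{-2}=1, q_{-1}=0):
  i=0: a_0=11, p_0 = 11*1 + 0 = 11, q_0 = 11*0 + 1 = 1.
  i=1: a_1=1, p_1 = 1*11 + 1 = 12, q_1 = 1*1 + 0 = 1.
  i=2: a_2=1, p_2 = 1*12 + 11 = 23, q_2 = 1*1 + 1 = 2.
  i=3: a_3=2, p_3 = 2*23 + 12 = 58, q_3 = 2*2 + 1 = 5.
  i=4: a_4=1, p_4 = 1*58 + 23 = 81, q_4 = 1*5 + 2 = 7.
  i=5: a_5=3, p_5 = 3*81 + 58 = 301, q_5 = 3*7 + 5 = 26.
  i=6: a_6=1, p_6 = 1*301 + 81 = 382, q_6 = 1*26 + 7 = 33.
  i=7: a_7=10, p_7 = 10*382 + 301 = 4121, q_7 = 10*33 + 26 = 356.
  i=8: a_8=1, p_8 = 1*4121 + 382 = 4503, q_8 = 1*356 + 33 = 389.
  i=9: a_9=3, p_9 = 3*4503 + 4121 = 17630, q_9 = 3*389 + 356 = 1523.
  i=10: a_10=1, p_10 = 1*17630 + 4503 = 22133, q_10 = 1*1523 + 389 = 1912.
  i=11: a_11=2, p_11 = 2*22133 + 17630 = 61896, q_11 = 2*1912 + 1523 = 5347.
  i=12: a_12=1, p_12 = 1*61896 + 22133 = 84029, q_12 = 1*5347 + 1912 = 7259.
  i=13: a_13=1, p_13 = 1*84029 + 61896 = 145925, q_13 = 1*7259 + 5347 = 12606.
Check: 145925^2 - 134*12606^2 = 21294105625 - 21294105624 = 1, so (x, y) = (145925, 12606) solves the equation, and by the theorem it is the least positive solution.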